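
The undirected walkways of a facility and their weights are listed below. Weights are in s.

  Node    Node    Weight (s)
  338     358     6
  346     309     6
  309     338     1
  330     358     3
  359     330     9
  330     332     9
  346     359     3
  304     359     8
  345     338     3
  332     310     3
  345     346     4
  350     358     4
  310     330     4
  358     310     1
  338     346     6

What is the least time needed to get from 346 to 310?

13 s

Enumerating some paths:
346–338–358–310: 6+6+1 = 13
346–345–338–358–310: 4+3+6+1 = 14
Cheapest is 346–338–358–310 at 13 s.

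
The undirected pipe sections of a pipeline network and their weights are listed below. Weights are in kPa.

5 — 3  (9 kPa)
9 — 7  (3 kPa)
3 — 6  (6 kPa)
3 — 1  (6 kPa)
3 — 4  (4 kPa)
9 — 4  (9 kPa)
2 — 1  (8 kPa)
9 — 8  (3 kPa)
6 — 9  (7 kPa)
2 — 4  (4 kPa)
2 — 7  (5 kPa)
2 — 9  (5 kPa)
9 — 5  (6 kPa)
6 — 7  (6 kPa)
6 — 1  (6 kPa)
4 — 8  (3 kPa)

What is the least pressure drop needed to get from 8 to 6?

10 kPa

Compare a few routes:
8 - 9 - 7 - 6: 3+3+6 = 12
8 - 9 - 6: 3+7 = 10
Cheapest is 8 - 9 - 6 at 10 kPa.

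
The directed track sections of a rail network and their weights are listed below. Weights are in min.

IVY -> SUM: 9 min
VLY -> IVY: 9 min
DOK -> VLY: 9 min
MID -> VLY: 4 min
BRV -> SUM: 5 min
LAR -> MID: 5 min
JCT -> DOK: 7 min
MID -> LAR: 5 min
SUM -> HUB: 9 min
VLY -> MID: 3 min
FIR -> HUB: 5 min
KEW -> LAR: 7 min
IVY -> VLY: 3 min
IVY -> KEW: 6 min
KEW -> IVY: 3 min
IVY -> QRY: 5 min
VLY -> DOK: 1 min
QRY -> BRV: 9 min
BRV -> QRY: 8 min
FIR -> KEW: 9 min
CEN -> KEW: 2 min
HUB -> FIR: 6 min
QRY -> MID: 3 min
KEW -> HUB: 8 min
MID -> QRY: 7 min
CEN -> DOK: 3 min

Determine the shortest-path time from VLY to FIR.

29 min

Compare a few routes:
VLY → IVY → SUM → HUB → FIR: 9+9+9+6 = 33
VLY → MID → QRY → BRV → SUM → HUB → FIR: 3+7+9+5+9+6 = 39
VLY → IVY → KEW → HUB → FIR: 9+6+8+6 = 29
The minimum is 29 min via VLY → IVY → KEW → HUB → FIR.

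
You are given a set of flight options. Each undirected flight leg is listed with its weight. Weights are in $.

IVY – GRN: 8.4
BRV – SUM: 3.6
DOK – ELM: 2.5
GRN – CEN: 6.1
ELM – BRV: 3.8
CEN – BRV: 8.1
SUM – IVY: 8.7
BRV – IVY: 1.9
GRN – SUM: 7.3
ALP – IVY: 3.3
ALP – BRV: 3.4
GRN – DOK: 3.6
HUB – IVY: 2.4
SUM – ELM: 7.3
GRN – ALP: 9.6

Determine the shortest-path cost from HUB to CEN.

Running Dijkstra from HUB:
HUB: 0
IVY: 2.4  (via HUB)
BRV: 4.3  (via IVY)
ALP: 5.7  (via IVY)
SUM: 7.9  (via BRV)
ELM: 8.1  (via BRV)
DOK: 10.6  (via ELM)
GRN: 10.8  (via IVY)
CEN: 12.4  (via BRV)
Shortest route: HUB → IVY → BRV → CEN = $12.4.

$12.4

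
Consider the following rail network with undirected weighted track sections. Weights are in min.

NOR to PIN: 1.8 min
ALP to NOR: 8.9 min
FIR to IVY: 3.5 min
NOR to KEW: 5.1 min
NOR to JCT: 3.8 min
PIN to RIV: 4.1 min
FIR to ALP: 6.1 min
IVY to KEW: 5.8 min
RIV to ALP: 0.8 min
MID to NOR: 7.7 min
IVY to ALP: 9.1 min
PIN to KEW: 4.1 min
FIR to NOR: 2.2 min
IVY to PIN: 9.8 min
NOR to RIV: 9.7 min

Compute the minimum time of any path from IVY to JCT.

9.5 min

Enumerating some paths:
IVY → PIN → NOR → JCT: 9.8+1.8+3.8 = 15.4
IVY → KEW → NOR → JCT: 5.8+5.1+3.8 = 14.7
IVY → FIR → NOR → JCT: 3.5+2.2+3.8 = 9.5
Cheapest is IVY → FIR → NOR → JCT at 9.5 min.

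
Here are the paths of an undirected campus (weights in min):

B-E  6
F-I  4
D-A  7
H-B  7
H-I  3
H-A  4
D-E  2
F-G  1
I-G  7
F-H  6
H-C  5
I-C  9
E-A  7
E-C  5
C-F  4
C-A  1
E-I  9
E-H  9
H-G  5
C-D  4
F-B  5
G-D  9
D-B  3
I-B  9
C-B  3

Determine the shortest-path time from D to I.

Enumerating some paths:
D → E → I: 2+9 = 11
D → B → F → I: 3+5+4 = 12
Cheapest is D → E → I at 11 min.

11 min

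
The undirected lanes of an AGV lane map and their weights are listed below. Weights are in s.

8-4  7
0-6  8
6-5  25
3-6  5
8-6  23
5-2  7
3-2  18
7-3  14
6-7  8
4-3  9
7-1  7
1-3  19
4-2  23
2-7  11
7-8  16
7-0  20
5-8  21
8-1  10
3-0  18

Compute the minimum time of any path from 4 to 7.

22 s

Running Dijkstra from 4:
4: 0
8: 7  (via 4)
3: 9  (via 4)
6: 14  (via 3)
1: 17  (via 8)
0: 22  (via 6)
7: 22  (via 6)
Shortest route: 4–3–6–7 = 22 s.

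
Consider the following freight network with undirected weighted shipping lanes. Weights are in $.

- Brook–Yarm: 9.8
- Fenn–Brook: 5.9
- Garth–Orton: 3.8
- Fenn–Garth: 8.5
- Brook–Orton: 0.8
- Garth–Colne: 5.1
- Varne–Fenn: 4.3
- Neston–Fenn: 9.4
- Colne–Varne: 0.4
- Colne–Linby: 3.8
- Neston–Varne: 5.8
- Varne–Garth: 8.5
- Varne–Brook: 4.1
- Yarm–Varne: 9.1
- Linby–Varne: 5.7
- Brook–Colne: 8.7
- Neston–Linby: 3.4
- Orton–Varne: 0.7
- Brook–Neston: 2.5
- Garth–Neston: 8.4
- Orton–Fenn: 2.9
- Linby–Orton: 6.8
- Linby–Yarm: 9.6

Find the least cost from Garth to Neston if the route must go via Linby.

Best Garth to Linby: Garth → Orton → Varne → Colne → Linby costing 8.7
Shortest Linby→Neston: Linby → Neston = 3.4
Total via Linby: 8.7 + 3.4 = $12.1.

$12.1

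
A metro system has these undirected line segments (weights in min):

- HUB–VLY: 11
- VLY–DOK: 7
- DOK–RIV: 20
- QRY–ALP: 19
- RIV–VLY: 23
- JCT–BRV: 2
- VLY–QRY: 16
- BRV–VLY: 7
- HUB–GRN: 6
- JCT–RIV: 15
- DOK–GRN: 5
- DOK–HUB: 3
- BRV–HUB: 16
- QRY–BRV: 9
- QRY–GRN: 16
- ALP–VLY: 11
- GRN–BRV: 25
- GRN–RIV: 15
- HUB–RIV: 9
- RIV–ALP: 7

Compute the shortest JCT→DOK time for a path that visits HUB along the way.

Shortest JCT→HUB: JCT–BRV–HUB = 18
Shortest HUB→DOK: HUB–DOK = 3
Total via HUB: 18 + 3 = 21 min.

21 min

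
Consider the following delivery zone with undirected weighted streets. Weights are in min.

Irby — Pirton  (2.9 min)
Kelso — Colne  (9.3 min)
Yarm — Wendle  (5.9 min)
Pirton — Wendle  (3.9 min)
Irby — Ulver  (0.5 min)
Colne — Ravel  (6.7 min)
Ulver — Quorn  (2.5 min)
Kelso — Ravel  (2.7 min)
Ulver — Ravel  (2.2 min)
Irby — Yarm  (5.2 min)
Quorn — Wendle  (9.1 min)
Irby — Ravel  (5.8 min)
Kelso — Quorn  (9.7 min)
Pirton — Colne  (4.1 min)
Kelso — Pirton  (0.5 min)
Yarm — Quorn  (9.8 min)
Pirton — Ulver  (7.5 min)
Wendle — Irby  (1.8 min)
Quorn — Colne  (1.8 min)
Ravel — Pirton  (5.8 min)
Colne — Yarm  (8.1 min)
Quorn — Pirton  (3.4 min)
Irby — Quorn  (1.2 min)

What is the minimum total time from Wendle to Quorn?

3 min

Enumerating some paths:
Wendle–Irby–Quorn: 1.8+1.2 = 3
Wendle–Irby–Ulver–Quorn: 1.8+0.5+2.5 = 4.8
The minimum is 3 min via Wendle–Irby–Quorn.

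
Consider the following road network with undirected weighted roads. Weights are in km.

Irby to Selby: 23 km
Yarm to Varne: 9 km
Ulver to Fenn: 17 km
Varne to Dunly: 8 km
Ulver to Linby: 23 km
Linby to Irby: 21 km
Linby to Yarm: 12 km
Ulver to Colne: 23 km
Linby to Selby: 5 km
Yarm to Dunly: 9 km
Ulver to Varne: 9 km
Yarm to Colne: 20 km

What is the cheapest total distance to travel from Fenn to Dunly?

Shortest distances from Fenn:
Fenn: 0
Ulver: 17  (via Fenn)
Varne: 26  (via Ulver)
Dunly: 34  (via Varne)
Shortest route: Fenn → Ulver → Varne → Dunly = 34 km.

34 km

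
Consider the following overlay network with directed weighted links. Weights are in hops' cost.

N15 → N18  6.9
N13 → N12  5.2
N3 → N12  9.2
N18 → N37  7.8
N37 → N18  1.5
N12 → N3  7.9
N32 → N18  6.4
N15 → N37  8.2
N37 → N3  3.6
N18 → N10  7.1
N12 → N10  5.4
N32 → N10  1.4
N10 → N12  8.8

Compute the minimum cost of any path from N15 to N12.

21 hops' cost

Candidate routes:
N15 - N18 - N10 - N12: 6.9+7.1+8.8 = 22.8
N15 - N37 - N3 - N12: 8.2+3.6+9.2 = 21
Cheapest is N15 - N37 - N3 - N12 at 21 hops' cost.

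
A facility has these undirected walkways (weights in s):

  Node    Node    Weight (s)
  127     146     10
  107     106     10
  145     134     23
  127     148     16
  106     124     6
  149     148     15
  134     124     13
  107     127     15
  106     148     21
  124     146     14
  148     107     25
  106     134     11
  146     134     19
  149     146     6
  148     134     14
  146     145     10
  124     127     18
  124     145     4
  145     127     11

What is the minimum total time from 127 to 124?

15 s

Settle nodes by increasing distance from 127:
127: 0
146: 10  (via 127)
145: 11  (via 127)
107: 15  (via 127)
124: 15  (via 145)
Shortest route: 127 → 145 → 124 = 15 s.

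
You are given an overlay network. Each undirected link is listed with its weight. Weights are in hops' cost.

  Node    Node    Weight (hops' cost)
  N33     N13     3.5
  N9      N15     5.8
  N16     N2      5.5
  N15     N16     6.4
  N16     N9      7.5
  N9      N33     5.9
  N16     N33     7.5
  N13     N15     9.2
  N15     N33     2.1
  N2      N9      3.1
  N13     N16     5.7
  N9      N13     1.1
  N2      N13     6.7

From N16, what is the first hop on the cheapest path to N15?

N15

Compare a few routes:
N16 → N13 → N33 → N15: 5.7+3.5+2.1 = 11.3
N16 → N13 → N9 → N15: 5.7+1.1+5.8 = 12.6
N16 → N15: 6.4 = 6.4
N16 → N33 → N15: 7.5+2.1 = 9.6
The minimum is 6.4 hops' cost via N16 → N15.
So from N16 the first move is to N15.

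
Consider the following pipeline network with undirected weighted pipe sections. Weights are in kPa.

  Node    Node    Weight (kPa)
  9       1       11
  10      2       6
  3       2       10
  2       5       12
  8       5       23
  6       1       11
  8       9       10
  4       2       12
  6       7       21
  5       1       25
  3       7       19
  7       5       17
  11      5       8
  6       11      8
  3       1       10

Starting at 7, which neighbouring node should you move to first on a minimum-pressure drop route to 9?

3

Compare a few routes:
7–5–1–9: 17+25+11 = 53
7–6–1–9: 21+11+11 = 43
7–5–8–9: 17+23+10 = 50
7–3–1–9: 19+10+11 = 40
The minimum is 40 kPa via 7–3–1–9.
So from 7 the first move is to 3.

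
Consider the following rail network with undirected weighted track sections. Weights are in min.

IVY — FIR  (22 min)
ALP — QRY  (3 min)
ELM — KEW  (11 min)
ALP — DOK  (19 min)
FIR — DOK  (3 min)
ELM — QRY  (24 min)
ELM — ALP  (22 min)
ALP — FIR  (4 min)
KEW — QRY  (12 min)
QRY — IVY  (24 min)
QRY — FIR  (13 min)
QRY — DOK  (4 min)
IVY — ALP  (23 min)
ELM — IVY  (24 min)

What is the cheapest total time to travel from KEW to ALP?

Settle nodes by increasing distance from KEW:
KEW: 0
ELM: 11  (via KEW)
QRY: 12  (via KEW)
ALP: 15  (via QRY)
Shortest route: KEW–QRY–ALP = 15 min.

15 min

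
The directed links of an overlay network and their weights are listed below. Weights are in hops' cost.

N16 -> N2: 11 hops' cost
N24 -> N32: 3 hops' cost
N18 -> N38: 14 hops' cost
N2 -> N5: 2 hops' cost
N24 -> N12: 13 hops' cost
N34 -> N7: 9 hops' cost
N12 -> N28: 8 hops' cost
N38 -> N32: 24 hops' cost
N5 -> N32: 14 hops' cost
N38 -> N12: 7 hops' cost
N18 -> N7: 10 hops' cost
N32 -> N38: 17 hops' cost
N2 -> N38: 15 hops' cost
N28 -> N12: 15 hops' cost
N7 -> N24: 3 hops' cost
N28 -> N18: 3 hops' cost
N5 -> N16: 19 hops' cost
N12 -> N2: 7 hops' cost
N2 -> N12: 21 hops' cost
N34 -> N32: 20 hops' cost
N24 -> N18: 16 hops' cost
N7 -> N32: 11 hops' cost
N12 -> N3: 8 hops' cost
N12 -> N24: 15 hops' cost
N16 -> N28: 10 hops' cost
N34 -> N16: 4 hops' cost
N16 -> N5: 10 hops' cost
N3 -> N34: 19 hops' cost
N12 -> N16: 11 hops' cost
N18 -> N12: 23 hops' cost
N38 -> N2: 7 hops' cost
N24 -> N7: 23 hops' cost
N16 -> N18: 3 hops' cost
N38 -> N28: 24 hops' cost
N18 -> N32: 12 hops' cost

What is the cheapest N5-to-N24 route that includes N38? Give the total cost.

53 hops' cost

Shortest N5→N38: N5–N32–N38 = 31
Shortest N38→N24: N38–N12–N24 = 22
Total via N38: 31 + 22 = 53 hops' cost.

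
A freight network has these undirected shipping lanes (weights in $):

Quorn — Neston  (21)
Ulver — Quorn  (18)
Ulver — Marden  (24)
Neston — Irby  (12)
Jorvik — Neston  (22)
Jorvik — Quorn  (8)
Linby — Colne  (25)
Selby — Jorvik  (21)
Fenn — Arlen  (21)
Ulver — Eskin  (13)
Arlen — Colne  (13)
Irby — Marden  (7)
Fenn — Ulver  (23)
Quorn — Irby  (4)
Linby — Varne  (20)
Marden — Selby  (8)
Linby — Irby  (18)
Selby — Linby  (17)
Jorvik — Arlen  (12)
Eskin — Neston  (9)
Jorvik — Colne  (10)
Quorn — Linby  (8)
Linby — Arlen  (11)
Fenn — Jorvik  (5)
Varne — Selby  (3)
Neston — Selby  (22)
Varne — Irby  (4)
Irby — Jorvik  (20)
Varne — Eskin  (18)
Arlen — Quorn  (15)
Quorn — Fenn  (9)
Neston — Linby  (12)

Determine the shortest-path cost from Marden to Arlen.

$26

Running Dijkstra from Marden:
Marden: 0
Irby: 7  (via Marden)
Selby: 8  (via Marden)
Varne: 11  (via Irby)
Quorn: 11  (via Irby)
Jorvik: 19  (via Quorn)
Linby: 19  (via Quorn)
Neston: 19  (via Irby)
Fenn: 20  (via Quorn)
Ulver: 24  (via Marden)
Arlen: 26  (via Quorn)
Shortest route: Marden → Irby → Quorn → Arlen = $26.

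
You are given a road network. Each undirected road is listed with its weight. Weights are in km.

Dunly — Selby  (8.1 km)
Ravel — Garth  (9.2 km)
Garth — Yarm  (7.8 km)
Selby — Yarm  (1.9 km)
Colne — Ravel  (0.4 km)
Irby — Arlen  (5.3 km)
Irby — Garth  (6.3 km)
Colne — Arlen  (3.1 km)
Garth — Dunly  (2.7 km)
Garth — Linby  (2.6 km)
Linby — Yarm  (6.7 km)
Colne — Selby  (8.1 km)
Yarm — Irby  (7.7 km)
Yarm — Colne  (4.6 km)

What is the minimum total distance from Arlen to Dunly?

14.3 km

Settle nodes by increasing distance from Arlen:
Arlen: 0
Colne: 3.1  (via Arlen)
Ravel: 3.5  (via Colne)
Irby: 5.3  (via Arlen)
Yarm: 7.7  (via Colne)
Selby: 9.6  (via Yarm)
Garth: 11.6  (via Irby)
Linby: 14.2  (via Garth)
Dunly: 14.3  (via Garth)
Shortest route: Arlen → Irby → Garth → Dunly = 14.3 km.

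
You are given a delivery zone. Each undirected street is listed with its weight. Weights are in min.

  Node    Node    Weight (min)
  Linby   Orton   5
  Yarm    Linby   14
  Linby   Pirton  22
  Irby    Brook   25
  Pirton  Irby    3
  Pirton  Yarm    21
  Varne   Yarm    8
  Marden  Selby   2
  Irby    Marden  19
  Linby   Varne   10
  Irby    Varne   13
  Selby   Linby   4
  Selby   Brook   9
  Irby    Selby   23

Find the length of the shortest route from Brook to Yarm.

27 min

Compare a few routes:
Brook → Selby → Linby → Varne → Yarm: 9+4+10+8 = 31
Brook → Selby → Linby → Yarm: 9+4+14 = 27
The minimum is 27 min via Brook → Selby → Linby → Yarm.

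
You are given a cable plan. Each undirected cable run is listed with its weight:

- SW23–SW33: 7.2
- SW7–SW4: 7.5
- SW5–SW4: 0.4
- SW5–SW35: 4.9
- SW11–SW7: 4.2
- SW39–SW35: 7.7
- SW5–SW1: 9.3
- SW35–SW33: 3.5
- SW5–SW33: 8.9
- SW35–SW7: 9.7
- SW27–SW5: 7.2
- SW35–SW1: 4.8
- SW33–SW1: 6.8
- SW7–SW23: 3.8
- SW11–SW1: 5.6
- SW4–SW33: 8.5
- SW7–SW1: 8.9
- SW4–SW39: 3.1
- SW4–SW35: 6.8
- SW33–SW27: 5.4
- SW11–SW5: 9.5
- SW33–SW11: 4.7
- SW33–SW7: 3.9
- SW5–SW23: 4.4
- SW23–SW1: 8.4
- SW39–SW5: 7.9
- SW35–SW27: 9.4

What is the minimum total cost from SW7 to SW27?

9.3

Running Dijkstra from SW7:
SW7: 0
SW23: 3.8  (via SW7)
SW33: 3.9  (via SW7)
SW11: 4.2  (via SW7)
SW35: 7.4  (via SW33)
SW4: 7.5  (via SW7)
SW5: 7.9  (via SW4)
SW1: 8.9  (via SW7)
SW27: 9.3  (via SW33)
Shortest route: SW7–SW33–SW27 = 9.3.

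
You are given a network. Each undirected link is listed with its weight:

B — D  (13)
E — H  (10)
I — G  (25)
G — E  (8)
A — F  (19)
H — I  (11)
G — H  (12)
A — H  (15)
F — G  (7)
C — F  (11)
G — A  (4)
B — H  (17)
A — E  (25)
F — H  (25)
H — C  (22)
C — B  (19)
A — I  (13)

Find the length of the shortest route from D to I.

Shortest distances from D:
D: 0
B: 13  (via D)
H: 30  (via B)
C: 32  (via B)
E: 40  (via H)
I: 41  (via H)
Shortest route: D–B–H–I = 41.

41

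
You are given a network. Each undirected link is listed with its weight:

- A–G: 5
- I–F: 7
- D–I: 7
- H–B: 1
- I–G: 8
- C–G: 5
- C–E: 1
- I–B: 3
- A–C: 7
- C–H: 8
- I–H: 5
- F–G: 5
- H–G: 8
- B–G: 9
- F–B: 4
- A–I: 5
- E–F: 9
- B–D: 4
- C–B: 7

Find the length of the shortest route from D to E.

Compare a few routes:
D → B → F → E: 4+4+9 = 17
D → I → B → C → E: 7+3+7+1 = 18
D → B → C → E: 4+7+1 = 12
D → B → H → C → E: 4+1+8+1 = 14
The minimum is 12 via D → B → C → E.

12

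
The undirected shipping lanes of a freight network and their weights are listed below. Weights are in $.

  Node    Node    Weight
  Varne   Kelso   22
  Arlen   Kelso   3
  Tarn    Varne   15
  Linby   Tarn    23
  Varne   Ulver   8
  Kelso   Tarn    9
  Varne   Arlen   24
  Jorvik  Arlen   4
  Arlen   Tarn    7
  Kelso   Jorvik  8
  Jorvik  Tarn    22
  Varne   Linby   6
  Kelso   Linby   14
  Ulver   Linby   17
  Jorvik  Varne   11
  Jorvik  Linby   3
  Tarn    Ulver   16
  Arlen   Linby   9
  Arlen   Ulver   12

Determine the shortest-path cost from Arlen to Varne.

Running Dijkstra from Arlen:
Arlen: 0
Kelso: 3  (via Arlen)
Jorvik: 4  (via Arlen)
Tarn: 7  (via Arlen)
Linby: 7  (via Jorvik)
Ulver: 12  (via Arlen)
Varne: 13  (via Linby)
Shortest route: Arlen → Jorvik → Linby → Varne = $13.

$13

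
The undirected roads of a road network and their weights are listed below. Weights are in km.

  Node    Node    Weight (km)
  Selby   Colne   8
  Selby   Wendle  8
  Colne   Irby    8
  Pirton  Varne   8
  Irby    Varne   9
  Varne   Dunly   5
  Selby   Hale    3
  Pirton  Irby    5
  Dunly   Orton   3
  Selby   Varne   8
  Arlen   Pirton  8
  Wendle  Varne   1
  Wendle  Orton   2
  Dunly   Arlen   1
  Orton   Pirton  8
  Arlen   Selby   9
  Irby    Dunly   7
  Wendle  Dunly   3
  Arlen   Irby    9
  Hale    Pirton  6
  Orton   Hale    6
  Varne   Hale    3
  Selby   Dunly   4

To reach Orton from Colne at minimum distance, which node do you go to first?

Selby

Candidate routes:
Colne–Selby–Hale–Varne–Wendle–Orton: 8+3+3+1+2 = 17
Colne–Selby–Dunly–Orton: 8+4+3 = 15
Colne–Selby–Hale–Orton: 8+3+6 = 17
The minimum is 15 km via Colne–Selby–Dunly–Orton.
So from Colne the first move is to Selby.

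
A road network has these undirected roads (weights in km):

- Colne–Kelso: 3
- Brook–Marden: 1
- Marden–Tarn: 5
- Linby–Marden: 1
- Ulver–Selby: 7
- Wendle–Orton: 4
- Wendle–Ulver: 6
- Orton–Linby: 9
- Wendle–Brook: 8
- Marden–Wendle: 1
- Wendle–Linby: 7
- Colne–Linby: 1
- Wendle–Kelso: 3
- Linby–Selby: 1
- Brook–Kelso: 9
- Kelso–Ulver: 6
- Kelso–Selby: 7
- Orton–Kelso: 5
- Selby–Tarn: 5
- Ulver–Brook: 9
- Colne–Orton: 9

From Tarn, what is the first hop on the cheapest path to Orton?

Marden

Enumerating some paths:
Tarn–Selby–Linby–Marden–Wendle–Orton: 5+1+1+1+4 = 12
Tarn–Marden–Wendle–Orton: 5+1+4 = 10
The minimum is 10 km via Tarn–Marden–Wendle–Orton.
So from Tarn the first move is to Marden.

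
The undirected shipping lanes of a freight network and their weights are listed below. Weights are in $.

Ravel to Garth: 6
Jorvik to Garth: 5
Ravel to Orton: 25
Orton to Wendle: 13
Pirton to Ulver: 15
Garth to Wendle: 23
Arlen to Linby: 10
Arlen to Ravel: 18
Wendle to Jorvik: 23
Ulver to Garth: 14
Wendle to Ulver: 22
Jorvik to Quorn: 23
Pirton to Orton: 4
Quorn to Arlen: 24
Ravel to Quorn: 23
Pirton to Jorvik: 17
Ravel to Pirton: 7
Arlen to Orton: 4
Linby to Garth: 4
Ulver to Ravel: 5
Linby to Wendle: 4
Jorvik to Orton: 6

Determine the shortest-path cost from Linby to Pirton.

$17

Enumerating some paths:
Linby - Garth - Jorvik - Orton - Pirton: 4+5+6+4 = 19
Linby - Garth - Ravel - Pirton: 4+6+7 = 17
Linby - Arlen - Orton - Pirton: 10+4+4 = 18
The minimum is $17 via Linby - Garth - Ravel - Pirton.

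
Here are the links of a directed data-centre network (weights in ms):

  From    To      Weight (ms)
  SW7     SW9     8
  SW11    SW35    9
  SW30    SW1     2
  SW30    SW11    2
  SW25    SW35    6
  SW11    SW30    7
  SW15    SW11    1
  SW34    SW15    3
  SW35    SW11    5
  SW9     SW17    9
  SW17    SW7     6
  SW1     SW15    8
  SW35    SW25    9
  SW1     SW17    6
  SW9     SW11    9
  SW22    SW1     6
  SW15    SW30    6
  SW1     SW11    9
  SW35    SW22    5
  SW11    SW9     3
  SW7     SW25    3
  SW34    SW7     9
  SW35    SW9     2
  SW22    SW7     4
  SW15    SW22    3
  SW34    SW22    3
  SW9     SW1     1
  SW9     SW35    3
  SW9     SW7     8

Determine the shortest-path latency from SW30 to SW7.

Candidate routes:
SW30–SW1–SW15–SW22–SW7: 2+8+3+4 = 17
SW30–SW1–SW17–SW7: 2+6+6 = 14
SW30–SW11–SW9–SW7: 2+3+8 = 13
Cheapest is SW30–SW11–SW9–SW7 at 13 ms.

13 ms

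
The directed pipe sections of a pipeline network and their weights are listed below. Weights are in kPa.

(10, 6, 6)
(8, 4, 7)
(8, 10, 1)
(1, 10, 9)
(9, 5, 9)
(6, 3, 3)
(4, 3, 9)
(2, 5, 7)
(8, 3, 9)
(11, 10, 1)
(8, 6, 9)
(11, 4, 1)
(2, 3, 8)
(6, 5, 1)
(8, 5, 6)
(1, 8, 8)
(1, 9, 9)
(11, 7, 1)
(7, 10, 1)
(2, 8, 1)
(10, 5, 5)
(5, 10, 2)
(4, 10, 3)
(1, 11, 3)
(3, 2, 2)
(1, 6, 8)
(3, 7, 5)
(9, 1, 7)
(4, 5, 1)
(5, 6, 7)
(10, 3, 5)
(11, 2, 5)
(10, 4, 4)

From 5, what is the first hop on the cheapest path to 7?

Compare a few routes:
5 - 10 - 3 - 7: 2+5+5 = 12
5 - 6 - 3 - 7: 7+3+5 = 15
Cheapest is 5 - 10 - 3 - 7 at 12 kPa.
So from 5 the first move is to 10.

10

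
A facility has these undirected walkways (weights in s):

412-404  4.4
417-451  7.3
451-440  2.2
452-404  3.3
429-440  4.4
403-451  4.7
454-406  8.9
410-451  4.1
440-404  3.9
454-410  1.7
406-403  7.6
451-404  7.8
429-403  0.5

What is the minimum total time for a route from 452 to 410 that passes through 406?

30.3 s

Best 452 to 406: 452–404–440–429–403–406 costing 19.7
Shortest 406→410: 406–454–410 = 10.6
Total via 406: 19.7 + 10.6 = 30.3 s.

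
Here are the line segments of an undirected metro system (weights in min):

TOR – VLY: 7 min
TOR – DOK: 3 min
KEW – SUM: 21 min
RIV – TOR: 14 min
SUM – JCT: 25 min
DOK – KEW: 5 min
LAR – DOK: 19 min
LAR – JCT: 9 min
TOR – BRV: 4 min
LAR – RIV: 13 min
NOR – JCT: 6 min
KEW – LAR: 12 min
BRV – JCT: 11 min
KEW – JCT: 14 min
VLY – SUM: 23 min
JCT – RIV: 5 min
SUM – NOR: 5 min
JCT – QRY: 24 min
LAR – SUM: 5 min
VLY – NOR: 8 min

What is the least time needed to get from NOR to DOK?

Compare a few routes:
NOR - VLY - TOR - DOK: 8+7+3 = 18
NOR - JCT - BRV - TOR - DOK: 6+11+4+3 = 24
NOR - SUM - LAR - KEW - DOK: 5+5+12+5 = 27
NOR - JCT - KEW - DOK: 6+14+5 = 25
Cheapest is NOR - VLY - TOR - DOK at 18 min.

18 min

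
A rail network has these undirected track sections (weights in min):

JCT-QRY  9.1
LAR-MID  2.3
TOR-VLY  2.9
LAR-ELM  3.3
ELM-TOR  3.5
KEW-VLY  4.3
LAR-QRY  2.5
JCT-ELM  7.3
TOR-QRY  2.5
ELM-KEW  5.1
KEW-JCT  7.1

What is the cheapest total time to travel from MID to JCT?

12.9 min

Enumerating some paths:
MID–LAR–ELM–KEW–JCT: 2.3+3.3+5.1+7.1 = 17.8
MID–LAR–QRY–TOR–ELM–JCT: 2.3+2.5+2.5+3.5+7.3 = 18.1
MID–LAR–QRY–JCT: 2.3+2.5+9.1 = 13.9
MID–LAR–ELM–JCT: 2.3+3.3+7.3 = 12.9
Cheapest is MID–LAR–ELM–JCT at 12.9 min.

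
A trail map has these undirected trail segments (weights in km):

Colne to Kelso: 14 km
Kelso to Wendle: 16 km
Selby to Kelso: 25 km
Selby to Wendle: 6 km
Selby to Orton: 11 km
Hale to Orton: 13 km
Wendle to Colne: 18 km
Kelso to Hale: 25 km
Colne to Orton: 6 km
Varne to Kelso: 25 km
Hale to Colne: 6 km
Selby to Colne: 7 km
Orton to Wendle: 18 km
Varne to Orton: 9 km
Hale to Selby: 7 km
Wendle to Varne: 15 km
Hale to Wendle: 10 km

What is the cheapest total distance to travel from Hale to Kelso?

Candidate routes:
Hale–Wendle–Kelso: 10+16 = 26
Hale–Colne–Kelso: 6+14 = 20
Hale–Selby–Colne–Kelso: 7+7+14 = 28
Hale–Kelso: 25 = 25
Cheapest is Hale–Colne–Kelso at 20 km.

20 km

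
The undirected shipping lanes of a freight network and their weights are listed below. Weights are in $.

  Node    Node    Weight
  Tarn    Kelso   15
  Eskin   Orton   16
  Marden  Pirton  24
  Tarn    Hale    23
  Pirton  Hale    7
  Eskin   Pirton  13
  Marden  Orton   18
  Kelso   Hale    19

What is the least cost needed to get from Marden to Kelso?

$50

Running Dijkstra from Marden:
Marden: 0
Orton: 18  (via Marden)
Pirton: 24  (via Marden)
Hale: 31  (via Pirton)
Eskin: 34  (via Orton)
Kelso: 50  (via Hale)
Shortest route: Marden → Pirton → Hale → Kelso = $50.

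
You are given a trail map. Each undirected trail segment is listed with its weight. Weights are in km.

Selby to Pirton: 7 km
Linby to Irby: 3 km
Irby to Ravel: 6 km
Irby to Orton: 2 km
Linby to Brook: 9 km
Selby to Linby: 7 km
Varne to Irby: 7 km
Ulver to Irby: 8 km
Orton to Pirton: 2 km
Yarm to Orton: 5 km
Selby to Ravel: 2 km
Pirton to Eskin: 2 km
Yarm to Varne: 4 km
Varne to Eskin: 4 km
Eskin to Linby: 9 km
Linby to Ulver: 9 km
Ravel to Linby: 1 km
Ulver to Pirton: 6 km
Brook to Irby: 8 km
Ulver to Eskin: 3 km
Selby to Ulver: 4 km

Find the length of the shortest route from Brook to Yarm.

15 km

Compare a few routes:
Brook → Irby → Orton → Pirton → Eskin → Varne → Yarm: 8+2+2+2+4+4 = 22
Brook → Irby → Orton → Yarm: 8+2+5 = 15
Brook → Linby → Irby → Orton → Yarm: 9+3+2+5 = 19
Brook → Irby → Varne → Yarm: 8+7+4 = 19
Cheapest is Brook → Irby → Orton → Yarm at 15 km.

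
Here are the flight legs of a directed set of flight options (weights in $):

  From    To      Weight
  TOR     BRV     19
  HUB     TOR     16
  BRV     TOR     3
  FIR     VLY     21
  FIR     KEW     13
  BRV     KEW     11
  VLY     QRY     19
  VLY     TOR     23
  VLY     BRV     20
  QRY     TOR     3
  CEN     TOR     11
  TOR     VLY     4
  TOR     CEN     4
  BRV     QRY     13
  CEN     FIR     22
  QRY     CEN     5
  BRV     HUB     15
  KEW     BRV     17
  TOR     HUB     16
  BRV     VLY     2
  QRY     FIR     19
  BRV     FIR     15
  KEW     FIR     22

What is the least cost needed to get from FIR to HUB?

Settle nodes by increasing distance from FIR:
FIR: 0
KEW: 13  (via FIR)
VLY: 21  (via FIR)
BRV: 30  (via KEW)
TOR: 33  (via BRV)
CEN: 37  (via TOR)
QRY: 40  (via VLY)
HUB: 45  (via BRV)
Shortest route: FIR → KEW → BRV → HUB = $45.

$45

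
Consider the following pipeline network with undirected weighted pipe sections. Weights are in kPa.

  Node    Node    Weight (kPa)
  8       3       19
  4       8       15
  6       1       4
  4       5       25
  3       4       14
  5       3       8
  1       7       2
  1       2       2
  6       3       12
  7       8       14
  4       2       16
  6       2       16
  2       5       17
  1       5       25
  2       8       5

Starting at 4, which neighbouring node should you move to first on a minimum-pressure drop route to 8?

8

Enumerating some paths:
4 → 8: 15 = 15
4 → 3 → 8: 14+19 = 33
4 → 2 → 8: 16+5 = 21
4 → 2 → 1 → 7 → 8: 16+2+2+14 = 34
Cheapest is 4 → 8 at 15 kPa.
So from 4 the first move is to 8.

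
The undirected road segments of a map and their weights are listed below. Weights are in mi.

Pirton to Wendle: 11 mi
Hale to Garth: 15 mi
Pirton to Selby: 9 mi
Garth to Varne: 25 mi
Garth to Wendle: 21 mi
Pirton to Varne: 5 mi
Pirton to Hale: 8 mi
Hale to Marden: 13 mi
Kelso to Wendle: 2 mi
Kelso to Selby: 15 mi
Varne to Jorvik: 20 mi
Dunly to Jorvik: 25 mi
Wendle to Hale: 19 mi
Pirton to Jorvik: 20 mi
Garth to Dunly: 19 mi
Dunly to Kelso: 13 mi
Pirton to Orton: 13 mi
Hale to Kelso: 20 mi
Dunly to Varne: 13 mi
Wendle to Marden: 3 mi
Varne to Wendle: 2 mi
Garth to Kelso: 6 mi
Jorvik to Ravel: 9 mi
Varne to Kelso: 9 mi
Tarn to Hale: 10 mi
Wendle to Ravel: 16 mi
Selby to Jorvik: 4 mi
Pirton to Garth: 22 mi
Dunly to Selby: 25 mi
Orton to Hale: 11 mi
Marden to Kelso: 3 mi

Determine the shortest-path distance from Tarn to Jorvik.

31 mi

Enumerating some paths:
Tarn–Hale–Pirton–Selby–Jorvik: 10+8+9+4 = 31
Tarn–Hale–Pirton–Jorvik: 10+8+20 = 38
Cheapest is Tarn–Hale–Pirton–Selby–Jorvik at 31 mi.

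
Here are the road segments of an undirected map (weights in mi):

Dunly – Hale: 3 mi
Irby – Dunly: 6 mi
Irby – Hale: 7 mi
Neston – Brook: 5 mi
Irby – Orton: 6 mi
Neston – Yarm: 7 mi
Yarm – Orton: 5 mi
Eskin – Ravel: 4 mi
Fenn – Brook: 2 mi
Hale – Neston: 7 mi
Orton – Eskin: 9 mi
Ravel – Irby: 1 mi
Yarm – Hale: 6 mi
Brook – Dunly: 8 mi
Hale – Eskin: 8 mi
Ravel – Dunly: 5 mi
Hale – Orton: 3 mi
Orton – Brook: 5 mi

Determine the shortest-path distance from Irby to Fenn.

13 mi

Running Dijkstra from Irby:
Irby: 0
Ravel: 1  (via Irby)
Eskin: 5  (via Ravel)
Dunly: 6  (via Irby)
Orton: 6  (via Irby)
Hale: 7  (via Irby)
Yarm: 11  (via Orton)
Brook: 11  (via Orton)
Fenn: 13  (via Brook)
Shortest route: Irby → Orton → Brook → Fenn = 13 mi.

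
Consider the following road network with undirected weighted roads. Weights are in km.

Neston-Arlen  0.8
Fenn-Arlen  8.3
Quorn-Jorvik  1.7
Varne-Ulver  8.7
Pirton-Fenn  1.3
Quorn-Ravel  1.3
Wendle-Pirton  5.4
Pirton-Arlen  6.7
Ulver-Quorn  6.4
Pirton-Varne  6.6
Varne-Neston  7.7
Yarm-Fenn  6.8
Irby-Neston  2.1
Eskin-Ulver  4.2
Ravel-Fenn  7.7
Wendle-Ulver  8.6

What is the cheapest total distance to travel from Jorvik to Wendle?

16.7 km

Compare a few routes:
Jorvik–Quorn–Ulver–Wendle: 1.7+6.4+8.6 = 16.7
Jorvik–Quorn–Ravel–Fenn–Pirton–Wendle: 1.7+1.3+7.7+1.3+5.4 = 17.4
Jorvik–Quorn–Ulver–Varne–Pirton–Wendle: 1.7+6.4+8.7+6.6+5.4 = 28.8
Cheapest is Jorvik–Quorn–Ulver–Wendle at 16.7 km.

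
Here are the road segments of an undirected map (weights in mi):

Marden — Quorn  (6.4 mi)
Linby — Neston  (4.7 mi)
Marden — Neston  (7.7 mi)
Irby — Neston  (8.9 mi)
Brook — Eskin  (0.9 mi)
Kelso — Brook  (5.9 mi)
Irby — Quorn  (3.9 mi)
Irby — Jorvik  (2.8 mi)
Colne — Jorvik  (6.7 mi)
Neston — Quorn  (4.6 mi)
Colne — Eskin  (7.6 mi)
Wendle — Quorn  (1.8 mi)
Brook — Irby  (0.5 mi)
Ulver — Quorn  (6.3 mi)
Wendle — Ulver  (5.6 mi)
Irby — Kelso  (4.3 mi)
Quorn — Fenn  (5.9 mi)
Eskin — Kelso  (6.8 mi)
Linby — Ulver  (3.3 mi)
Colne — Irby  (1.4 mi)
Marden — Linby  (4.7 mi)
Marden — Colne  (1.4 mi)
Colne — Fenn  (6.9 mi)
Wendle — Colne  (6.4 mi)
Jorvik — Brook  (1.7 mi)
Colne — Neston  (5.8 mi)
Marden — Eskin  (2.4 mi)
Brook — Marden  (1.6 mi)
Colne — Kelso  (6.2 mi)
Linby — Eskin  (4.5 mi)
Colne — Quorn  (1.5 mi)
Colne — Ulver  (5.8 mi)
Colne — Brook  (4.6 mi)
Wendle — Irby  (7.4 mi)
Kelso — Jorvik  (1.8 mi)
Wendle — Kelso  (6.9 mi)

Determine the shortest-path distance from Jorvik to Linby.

Settle nodes by increasing distance from Jorvik:
Jorvik: 0
Brook: 1.7  (via Jorvik)
Kelso: 1.8  (via Jorvik)
Irby: 2.2  (via Brook)
Eskin: 2.6  (via Brook)
Marden: 3.3  (via Brook)
Colne: 3.6  (via Irby)
Quorn: 5.1  (via Colne)
Wendle: 6.9  (via Quorn)
Linby: 7.1  (via Eskin)
Shortest route: Jorvik–Brook–Eskin–Linby = 7.1 mi.

7.1 mi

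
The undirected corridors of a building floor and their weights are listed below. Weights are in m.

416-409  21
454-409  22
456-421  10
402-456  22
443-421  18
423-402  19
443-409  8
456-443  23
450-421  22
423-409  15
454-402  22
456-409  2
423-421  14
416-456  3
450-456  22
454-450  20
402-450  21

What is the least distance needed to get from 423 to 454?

37 m

Compare a few routes:
423 → 409 → 454: 15+22 = 37
423 → 402 → 454: 19+22 = 41
The minimum is 37 m via 423 → 409 → 454.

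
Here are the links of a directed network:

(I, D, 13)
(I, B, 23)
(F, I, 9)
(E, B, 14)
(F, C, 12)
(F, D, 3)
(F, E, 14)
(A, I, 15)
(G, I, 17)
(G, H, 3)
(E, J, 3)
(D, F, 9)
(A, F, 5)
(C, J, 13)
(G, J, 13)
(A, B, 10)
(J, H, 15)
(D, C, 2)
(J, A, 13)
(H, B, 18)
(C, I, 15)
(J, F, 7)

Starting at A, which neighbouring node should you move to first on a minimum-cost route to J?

Candidate routes:
A - F - E - J: 5+14+3 = 22
A - F - C - J: 5+12+13 = 30
A - F - D - C - J: 5+3+2+13 = 23
The minimum is 22 via A - F - E - J.
So from A the first move is to F.

F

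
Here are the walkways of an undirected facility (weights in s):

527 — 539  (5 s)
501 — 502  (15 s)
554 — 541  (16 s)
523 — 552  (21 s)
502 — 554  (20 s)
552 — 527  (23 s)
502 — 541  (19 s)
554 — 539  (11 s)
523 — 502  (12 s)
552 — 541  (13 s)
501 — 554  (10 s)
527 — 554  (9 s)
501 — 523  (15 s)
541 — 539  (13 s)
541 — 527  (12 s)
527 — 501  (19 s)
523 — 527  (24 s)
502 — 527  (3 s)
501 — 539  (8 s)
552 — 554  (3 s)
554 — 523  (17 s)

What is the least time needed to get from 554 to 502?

Candidate routes:
554 - 502: 20 = 20
554 - 539 - 527 - 502: 11+5+3 = 19
554 - 527 - 502: 9+3 = 12
The minimum is 12 s via 554 - 527 - 502.

12 s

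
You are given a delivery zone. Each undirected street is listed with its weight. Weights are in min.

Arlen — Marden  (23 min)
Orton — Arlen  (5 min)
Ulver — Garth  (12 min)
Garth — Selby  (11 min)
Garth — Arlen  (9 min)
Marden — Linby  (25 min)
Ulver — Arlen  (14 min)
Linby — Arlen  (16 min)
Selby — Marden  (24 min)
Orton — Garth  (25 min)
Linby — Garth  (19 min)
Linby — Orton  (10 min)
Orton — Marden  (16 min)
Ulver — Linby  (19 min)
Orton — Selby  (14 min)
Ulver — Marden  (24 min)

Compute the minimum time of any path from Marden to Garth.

30 min

Enumerating some paths:
Marden–Orton–Arlen–Garth: 16+5+9 = 30
Marden–Arlen–Garth: 23+9 = 32
Cheapest is Marden–Orton–Arlen–Garth at 30 min.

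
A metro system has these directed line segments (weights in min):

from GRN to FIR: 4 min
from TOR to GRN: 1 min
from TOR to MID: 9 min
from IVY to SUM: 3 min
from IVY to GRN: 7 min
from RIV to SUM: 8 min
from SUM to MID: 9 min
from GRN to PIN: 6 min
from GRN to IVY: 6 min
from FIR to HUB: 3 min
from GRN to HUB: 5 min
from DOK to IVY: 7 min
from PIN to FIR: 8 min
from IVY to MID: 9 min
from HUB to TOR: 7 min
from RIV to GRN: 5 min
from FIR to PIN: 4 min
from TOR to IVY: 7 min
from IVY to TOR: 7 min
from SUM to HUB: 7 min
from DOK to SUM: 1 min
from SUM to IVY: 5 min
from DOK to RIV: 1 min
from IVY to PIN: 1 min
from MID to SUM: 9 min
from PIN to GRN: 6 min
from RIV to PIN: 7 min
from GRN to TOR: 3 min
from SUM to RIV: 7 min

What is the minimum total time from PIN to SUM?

15 min

Compare a few routes:
PIN → GRN → TOR → IVY → SUM: 6+3+7+3 = 19
PIN → GRN → IVY → SUM: 6+6+3 = 15
PIN → FIR → HUB → TOR → GRN → IVY → SUM: 8+3+7+1+6+3 = 28
PIN → GRN → TOR → MID → SUM: 6+3+9+9 = 27
Cheapest is PIN → GRN → IVY → SUM at 15 min.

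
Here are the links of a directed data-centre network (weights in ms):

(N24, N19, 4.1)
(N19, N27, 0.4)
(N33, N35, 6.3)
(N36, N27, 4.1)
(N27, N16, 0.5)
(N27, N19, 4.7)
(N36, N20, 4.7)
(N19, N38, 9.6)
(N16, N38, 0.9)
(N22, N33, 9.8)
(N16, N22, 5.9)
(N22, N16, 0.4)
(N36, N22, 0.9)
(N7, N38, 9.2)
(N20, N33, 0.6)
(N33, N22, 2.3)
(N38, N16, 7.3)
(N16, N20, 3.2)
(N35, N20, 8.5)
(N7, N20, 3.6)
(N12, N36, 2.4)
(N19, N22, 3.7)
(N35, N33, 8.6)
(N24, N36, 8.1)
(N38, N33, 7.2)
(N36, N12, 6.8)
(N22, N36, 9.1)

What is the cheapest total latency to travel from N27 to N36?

Candidate routes:
N27–N16–N22–N36: 0.5+5.9+9.1 = 15.5
N27–N16–N20–N33–N22–N36: 0.5+3.2+0.6+2.3+9.1 = 15.7
Cheapest is N27–N16–N22–N36 at 15.5 ms.

15.5 ms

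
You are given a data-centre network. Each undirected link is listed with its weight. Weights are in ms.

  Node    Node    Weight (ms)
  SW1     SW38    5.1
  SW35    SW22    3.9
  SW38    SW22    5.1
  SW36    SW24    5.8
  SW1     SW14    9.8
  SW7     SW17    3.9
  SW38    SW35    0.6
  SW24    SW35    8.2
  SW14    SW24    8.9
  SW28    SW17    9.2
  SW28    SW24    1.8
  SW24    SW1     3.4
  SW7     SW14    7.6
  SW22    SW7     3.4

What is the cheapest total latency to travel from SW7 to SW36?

Shortest distances from SW7:
SW7: 0
SW22: 3.4  (via SW7)
SW17: 3.9  (via SW7)
SW35: 7.3  (via SW22)
SW14: 7.6  (via SW7)
SW38: 7.9  (via SW35)
SW1: 13  (via SW38)
SW28: 13.1  (via SW17)
SW24: 14.9  (via SW28)
SW36: 20.7  (via SW24)
Shortest route: SW7–SW17–SW28–SW24–SW36 = 20.7 ms.

20.7 ms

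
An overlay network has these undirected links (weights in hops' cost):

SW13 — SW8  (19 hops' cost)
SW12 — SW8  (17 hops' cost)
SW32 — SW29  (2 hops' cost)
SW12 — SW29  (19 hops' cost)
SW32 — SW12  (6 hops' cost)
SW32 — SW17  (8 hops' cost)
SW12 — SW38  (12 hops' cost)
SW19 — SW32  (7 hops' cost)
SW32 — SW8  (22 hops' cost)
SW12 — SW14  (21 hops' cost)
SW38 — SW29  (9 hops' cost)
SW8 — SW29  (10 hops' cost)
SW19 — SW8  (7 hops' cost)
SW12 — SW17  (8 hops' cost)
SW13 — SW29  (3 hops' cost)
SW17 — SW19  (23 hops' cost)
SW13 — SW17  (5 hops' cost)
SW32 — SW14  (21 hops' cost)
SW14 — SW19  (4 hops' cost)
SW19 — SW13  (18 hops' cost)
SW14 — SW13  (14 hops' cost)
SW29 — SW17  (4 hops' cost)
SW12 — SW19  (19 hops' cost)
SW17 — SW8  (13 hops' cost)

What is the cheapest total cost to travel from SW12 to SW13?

11 hops' cost

Enumerating some paths:
SW12–SW17–SW13: 8+5 = 13
SW12–SW32–SW29–SW13: 6+2+3 = 11
Cheapest is SW12–SW32–SW29–SW13 at 11 hops' cost.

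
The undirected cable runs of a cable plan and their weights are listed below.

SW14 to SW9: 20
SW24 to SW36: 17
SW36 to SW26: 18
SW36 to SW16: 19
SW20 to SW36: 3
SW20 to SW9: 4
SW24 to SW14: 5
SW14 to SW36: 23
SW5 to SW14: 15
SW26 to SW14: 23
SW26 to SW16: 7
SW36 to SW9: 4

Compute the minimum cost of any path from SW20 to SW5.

39

Shortest distances from SW20:
SW20: 0
SW36: 3  (via SW20)
SW9: 4  (via SW20)
SW24: 20  (via SW36)
SW26: 21  (via SW36)
SW16: 22  (via SW36)
SW14: 24  (via SW9)
SW5: 39  (via SW14)
Shortest route: SW20–SW9–SW14–SW5 = 39.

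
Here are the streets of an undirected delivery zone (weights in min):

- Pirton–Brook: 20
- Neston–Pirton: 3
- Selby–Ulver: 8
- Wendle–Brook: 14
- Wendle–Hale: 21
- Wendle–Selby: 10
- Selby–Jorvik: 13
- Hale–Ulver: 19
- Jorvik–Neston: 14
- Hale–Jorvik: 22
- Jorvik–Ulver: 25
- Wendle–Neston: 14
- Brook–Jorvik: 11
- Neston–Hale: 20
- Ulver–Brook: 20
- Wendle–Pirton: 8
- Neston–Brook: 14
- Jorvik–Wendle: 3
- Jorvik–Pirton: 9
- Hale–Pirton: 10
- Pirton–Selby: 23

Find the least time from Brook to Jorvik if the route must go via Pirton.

Shortest Brook→Pirton: Brook–Neston–Pirton = 17
Shortest Pirton→Jorvik: Pirton–Jorvik = 9
Total via Pirton: 17 + 9 = 26 min.

26 min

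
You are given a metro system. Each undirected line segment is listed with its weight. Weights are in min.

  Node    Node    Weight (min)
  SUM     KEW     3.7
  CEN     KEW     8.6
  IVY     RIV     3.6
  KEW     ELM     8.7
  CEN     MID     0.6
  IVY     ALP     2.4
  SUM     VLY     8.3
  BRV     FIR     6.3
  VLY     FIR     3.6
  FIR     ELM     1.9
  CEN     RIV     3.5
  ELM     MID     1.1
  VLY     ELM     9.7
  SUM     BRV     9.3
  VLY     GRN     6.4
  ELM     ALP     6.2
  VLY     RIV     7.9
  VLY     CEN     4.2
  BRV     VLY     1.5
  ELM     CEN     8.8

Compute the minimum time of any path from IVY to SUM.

Enumerating some paths:
IVY–RIV–VLY–SUM: 3.6+7.9+8.3 = 19.8
IVY–RIV–CEN–KEW–SUM: 3.6+3.5+8.6+3.7 = 19.4
IVY–RIV–CEN–VLY–SUM: 3.6+3.5+4.2+8.3 = 19.6
The minimum is 19.4 min via IVY–RIV–CEN–KEW–SUM.

19.4 min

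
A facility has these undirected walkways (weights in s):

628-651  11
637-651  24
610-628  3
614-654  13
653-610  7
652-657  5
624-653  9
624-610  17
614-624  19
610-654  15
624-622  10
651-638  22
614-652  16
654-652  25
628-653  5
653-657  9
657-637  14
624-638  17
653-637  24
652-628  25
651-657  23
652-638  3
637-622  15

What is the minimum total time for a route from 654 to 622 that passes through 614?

42 s

Best 654 to 614: 654–614 costing 13
Best 614 to 622: 614–624–622 costing 29
Total via 614: 13 + 29 = 42 s.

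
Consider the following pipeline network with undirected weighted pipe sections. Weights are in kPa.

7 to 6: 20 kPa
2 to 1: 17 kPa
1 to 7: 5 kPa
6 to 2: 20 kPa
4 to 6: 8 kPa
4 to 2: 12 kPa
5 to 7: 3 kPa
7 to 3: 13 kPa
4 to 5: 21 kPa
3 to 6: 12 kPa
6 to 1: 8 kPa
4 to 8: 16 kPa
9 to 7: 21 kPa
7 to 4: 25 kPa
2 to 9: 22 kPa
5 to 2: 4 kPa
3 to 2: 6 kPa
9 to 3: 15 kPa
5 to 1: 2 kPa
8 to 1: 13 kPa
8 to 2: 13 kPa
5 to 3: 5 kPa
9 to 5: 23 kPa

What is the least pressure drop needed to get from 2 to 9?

Compare a few routes:
2 → 9: 22 = 22
2 → 3 → 9: 6+15 = 21
The minimum is 21 kPa via 2 → 3 → 9.

21 kPa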